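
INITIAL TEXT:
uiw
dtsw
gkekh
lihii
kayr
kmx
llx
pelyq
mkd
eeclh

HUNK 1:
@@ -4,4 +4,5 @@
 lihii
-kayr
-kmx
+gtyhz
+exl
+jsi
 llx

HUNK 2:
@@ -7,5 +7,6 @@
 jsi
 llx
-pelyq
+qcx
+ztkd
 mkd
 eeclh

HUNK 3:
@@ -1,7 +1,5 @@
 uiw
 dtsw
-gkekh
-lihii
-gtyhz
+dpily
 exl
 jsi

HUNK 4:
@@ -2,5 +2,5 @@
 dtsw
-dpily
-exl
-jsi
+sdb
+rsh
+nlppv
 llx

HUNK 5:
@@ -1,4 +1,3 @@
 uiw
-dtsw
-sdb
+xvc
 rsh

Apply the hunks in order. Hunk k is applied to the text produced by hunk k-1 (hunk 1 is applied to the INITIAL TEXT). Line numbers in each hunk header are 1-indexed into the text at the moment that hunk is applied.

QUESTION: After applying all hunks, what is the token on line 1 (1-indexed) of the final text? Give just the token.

Answer: uiw

Derivation:
Hunk 1: at line 4 remove [kayr,kmx] add [gtyhz,exl,jsi] -> 11 lines: uiw dtsw gkekh lihii gtyhz exl jsi llx pelyq mkd eeclh
Hunk 2: at line 7 remove [pelyq] add [qcx,ztkd] -> 12 lines: uiw dtsw gkekh lihii gtyhz exl jsi llx qcx ztkd mkd eeclh
Hunk 3: at line 1 remove [gkekh,lihii,gtyhz] add [dpily] -> 10 lines: uiw dtsw dpily exl jsi llx qcx ztkd mkd eeclh
Hunk 4: at line 2 remove [dpily,exl,jsi] add [sdb,rsh,nlppv] -> 10 lines: uiw dtsw sdb rsh nlppv llx qcx ztkd mkd eeclh
Hunk 5: at line 1 remove [dtsw,sdb] add [xvc] -> 9 lines: uiw xvc rsh nlppv llx qcx ztkd mkd eeclh
Final line 1: uiw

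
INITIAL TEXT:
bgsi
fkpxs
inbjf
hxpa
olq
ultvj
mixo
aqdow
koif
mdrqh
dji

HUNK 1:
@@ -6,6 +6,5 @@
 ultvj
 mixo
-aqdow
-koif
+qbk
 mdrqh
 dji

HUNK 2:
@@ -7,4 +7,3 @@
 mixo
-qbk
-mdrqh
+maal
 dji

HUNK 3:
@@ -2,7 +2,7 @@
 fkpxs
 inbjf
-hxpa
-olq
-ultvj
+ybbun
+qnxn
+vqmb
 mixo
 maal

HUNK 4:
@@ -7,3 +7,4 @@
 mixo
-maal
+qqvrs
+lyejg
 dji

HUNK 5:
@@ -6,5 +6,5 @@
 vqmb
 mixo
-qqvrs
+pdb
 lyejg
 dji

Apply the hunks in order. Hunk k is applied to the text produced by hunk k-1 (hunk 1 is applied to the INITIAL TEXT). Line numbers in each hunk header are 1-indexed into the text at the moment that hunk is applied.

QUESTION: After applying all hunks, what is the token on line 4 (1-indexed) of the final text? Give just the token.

Answer: ybbun

Derivation:
Hunk 1: at line 6 remove [aqdow,koif] add [qbk] -> 10 lines: bgsi fkpxs inbjf hxpa olq ultvj mixo qbk mdrqh dji
Hunk 2: at line 7 remove [qbk,mdrqh] add [maal] -> 9 lines: bgsi fkpxs inbjf hxpa olq ultvj mixo maal dji
Hunk 3: at line 2 remove [hxpa,olq,ultvj] add [ybbun,qnxn,vqmb] -> 9 lines: bgsi fkpxs inbjf ybbun qnxn vqmb mixo maal dji
Hunk 4: at line 7 remove [maal] add [qqvrs,lyejg] -> 10 lines: bgsi fkpxs inbjf ybbun qnxn vqmb mixo qqvrs lyejg dji
Hunk 5: at line 6 remove [qqvrs] add [pdb] -> 10 lines: bgsi fkpxs inbjf ybbun qnxn vqmb mixo pdb lyejg dji
Final line 4: ybbun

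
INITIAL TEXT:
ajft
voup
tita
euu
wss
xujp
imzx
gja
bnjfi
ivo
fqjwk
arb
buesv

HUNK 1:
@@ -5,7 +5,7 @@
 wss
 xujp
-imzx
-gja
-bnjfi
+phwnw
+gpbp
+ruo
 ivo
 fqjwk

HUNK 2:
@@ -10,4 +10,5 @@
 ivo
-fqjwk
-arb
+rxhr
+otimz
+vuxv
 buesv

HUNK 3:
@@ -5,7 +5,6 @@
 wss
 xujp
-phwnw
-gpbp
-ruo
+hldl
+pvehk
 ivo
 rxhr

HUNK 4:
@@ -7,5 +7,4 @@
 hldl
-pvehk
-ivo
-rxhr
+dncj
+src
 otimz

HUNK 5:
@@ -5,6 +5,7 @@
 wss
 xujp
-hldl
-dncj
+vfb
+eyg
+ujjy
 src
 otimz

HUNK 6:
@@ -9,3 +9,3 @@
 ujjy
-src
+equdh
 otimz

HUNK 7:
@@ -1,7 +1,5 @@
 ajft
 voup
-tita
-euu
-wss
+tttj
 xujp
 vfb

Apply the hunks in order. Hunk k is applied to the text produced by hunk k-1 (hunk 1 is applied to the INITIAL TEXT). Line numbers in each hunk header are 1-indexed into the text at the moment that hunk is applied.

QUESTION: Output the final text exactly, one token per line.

Hunk 1: at line 5 remove [imzx,gja,bnjfi] add [phwnw,gpbp,ruo] -> 13 lines: ajft voup tita euu wss xujp phwnw gpbp ruo ivo fqjwk arb buesv
Hunk 2: at line 10 remove [fqjwk,arb] add [rxhr,otimz,vuxv] -> 14 lines: ajft voup tita euu wss xujp phwnw gpbp ruo ivo rxhr otimz vuxv buesv
Hunk 3: at line 5 remove [phwnw,gpbp,ruo] add [hldl,pvehk] -> 13 lines: ajft voup tita euu wss xujp hldl pvehk ivo rxhr otimz vuxv buesv
Hunk 4: at line 7 remove [pvehk,ivo,rxhr] add [dncj,src] -> 12 lines: ajft voup tita euu wss xujp hldl dncj src otimz vuxv buesv
Hunk 5: at line 5 remove [hldl,dncj] add [vfb,eyg,ujjy] -> 13 lines: ajft voup tita euu wss xujp vfb eyg ujjy src otimz vuxv buesv
Hunk 6: at line 9 remove [src] add [equdh] -> 13 lines: ajft voup tita euu wss xujp vfb eyg ujjy equdh otimz vuxv buesv
Hunk 7: at line 1 remove [tita,euu,wss] add [tttj] -> 11 lines: ajft voup tttj xujp vfb eyg ujjy equdh otimz vuxv buesv

Answer: ajft
voup
tttj
xujp
vfb
eyg
ujjy
equdh
otimz
vuxv
buesv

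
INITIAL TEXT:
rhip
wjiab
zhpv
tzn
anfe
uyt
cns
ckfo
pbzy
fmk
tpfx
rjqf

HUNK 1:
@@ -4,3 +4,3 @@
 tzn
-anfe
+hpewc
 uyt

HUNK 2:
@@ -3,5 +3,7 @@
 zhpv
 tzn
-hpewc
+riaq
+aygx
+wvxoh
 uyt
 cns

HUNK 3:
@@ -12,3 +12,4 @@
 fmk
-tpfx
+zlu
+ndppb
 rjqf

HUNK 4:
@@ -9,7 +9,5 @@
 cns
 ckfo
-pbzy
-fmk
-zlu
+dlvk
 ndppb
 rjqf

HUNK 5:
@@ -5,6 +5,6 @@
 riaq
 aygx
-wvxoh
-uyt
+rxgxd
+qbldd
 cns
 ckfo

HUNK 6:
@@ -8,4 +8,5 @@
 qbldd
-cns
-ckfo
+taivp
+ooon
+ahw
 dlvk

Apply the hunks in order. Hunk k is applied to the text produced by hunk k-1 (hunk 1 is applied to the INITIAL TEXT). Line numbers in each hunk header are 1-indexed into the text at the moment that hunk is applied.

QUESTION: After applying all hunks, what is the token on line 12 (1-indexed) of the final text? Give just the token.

Answer: dlvk

Derivation:
Hunk 1: at line 4 remove [anfe] add [hpewc] -> 12 lines: rhip wjiab zhpv tzn hpewc uyt cns ckfo pbzy fmk tpfx rjqf
Hunk 2: at line 3 remove [hpewc] add [riaq,aygx,wvxoh] -> 14 lines: rhip wjiab zhpv tzn riaq aygx wvxoh uyt cns ckfo pbzy fmk tpfx rjqf
Hunk 3: at line 12 remove [tpfx] add [zlu,ndppb] -> 15 lines: rhip wjiab zhpv tzn riaq aygx wvxoh uyt cns ckfo pbzy fmk zlu ndppb rjqf
Hunk 4: at line 9 remove [pbzy,fmk,zlu] add [dlvk] -> 13 lines: rhip wjiab zhpv tzn riaq aygx wvxoh uyt cns ckfo dlvk ndppb rjqf
Hunk 5: at line 5 remove [wvxoh,uyt] add [rxgxd,qbldd] -> 13 lines: rhip wjiab zhpv tzn riaq aygx rxgxd qbldd cns ckfo dlvk ndppb rjqf
Hunk 6: at line 8 remove [cns,ckfo] add [taivp,ooon,ahw] -> 14 lines: rhip wjiab zhpv tzn riaq aygx rxgxd qbldd taivp ooon ahw dlvk ndppb rjqf
Final line 12: dlvk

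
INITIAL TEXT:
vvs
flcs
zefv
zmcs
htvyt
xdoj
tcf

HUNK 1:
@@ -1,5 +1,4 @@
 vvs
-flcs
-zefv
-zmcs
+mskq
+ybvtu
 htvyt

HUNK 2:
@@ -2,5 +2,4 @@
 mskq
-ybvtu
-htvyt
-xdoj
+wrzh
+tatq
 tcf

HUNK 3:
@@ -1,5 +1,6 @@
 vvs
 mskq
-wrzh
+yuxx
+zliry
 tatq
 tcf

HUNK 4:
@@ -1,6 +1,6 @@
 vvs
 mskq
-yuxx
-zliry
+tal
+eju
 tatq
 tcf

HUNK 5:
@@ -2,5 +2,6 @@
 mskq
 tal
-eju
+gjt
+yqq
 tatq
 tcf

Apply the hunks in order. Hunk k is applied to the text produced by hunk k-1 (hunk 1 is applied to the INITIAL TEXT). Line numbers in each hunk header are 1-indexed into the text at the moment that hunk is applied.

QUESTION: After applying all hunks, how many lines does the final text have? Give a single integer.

Answer: 7

Derivation:
Hunk 1: at line 1 remove [flcs,zefv,zmcs] add [mskq,ybvtu] -> 6 lines: vvs mskq ybvtu htvyt xdoj tcf
Hunk 2: at line 2 remove [ybvtu,htvyt,xdoj] add [wrzh,tatq] -> 5 lines: vvs mskq wrzh tatq tcf
Hunk 3: at line 1 remove [wrzh] add [yuxx,zliry] -> 6 lines: vvs mskq yuxx zliry tatq tcf
Hunk 4: at line 1 remove [yuxx,zliry] add [tal,eju] -> 6 lines: vvs mskq tal eju tatq tcf
Hunk 5: at line 2 remove [eju] add [gjt,yqq] -> 7 lines: vvs mskq tal gjt yqq tatq tcf
Final line count: 7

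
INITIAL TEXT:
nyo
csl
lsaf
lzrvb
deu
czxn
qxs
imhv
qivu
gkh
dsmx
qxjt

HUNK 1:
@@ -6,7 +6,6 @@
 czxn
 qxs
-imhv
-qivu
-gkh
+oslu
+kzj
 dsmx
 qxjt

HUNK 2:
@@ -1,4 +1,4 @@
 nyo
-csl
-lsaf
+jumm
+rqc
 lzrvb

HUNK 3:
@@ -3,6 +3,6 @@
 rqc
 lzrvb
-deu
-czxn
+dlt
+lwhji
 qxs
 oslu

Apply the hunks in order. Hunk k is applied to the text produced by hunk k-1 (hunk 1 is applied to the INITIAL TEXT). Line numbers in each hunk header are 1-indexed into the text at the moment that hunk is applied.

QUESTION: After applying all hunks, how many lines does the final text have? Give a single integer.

Answer: 11

Derivation:
Hunk 1: at line 6 remove [imhv,qivu,gkh] add [oslu,kzj] -> 11 lines: nyo csl lsaf lzrvb deu czxn qxs oslu kzj dsmx qxjt
Hunk 2: at line 1 remove [csl,lsaf] add [jumm,rqc] -> 11 lines: nyo jumm rqc lzrvb deu czxn qxs oslu kzj dsmx qxjt
Hunk 3: at line 3 remove [deu,czxn] add [dlt,lwhji] -> 11 lines: nyo jumm rqc lzrvb dlt lwhji qxs oslu kzj dsmx qxjt
Final line count: 11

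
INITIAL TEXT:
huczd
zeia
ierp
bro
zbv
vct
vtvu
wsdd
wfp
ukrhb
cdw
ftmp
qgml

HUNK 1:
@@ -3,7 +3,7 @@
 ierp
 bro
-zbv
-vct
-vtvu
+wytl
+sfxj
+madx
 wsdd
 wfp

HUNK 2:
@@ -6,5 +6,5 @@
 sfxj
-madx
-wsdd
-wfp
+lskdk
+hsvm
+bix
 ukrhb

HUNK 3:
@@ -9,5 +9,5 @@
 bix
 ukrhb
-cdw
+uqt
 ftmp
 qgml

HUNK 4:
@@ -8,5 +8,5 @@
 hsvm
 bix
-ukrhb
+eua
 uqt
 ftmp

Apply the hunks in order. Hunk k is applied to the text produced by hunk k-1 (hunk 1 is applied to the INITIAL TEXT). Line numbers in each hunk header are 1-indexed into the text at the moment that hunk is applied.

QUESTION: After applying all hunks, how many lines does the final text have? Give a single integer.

Answer: 13

Derivation:
Hunk 1: at line 3 remove [zbv,vct,vtvu] add [wytl,sfxj,madx] -> 13 lines: huczd zeia ierp bro wytl sfxj madx wsdd wfp ukrhb cdw ftmp qgml
Hunk 2: at line 6 remove [madx,wsdd,wfp] add [lskdk,hsvm,bix] -> 13 lines: huczd zeia ierp bro wytl sfxj lskdk hsvm bix ukrhb cdw ftmp qgml
Hunk 3: at line 9 remove [cdw] add [uqt] -> 13 lines: huczd zeia ierp bro wytl sfxj lskdk hsvm bix ukrhb uqt ftmp qgml
Hunk 4: at line 8 remove [ukrhb] add [eua] -> 13 lines: huczd zeia ierp bro wytl sfxj lskdk hsvm bix eua uqt ftmp qgml
Final line count: 13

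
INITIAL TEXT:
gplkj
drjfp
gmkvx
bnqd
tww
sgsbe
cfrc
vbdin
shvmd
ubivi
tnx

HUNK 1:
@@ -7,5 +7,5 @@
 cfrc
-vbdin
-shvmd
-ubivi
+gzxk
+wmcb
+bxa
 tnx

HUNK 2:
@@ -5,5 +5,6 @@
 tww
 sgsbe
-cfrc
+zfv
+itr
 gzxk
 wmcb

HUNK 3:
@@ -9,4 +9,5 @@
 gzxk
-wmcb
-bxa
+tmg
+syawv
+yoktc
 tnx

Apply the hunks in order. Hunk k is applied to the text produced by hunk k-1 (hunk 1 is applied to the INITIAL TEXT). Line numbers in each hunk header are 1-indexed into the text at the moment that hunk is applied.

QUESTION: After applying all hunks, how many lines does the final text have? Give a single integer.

Answer: 13

Derivation:
Hunk 1: at line 7 remove [vbdin,shvmd,ubivi] add [gzxk,wmcb,bxa] -> 11 lines: gplkj drjfp gmkvx bnqd tww sgsbe cfrc gzxk wmcb bxa tnx
Hunk 2: at line 5 remove [cfrc] add [zfv,itr] -> 12 lines: gplkj drjfp gmkvx bnqd tww sgsbe zfv itr gzxk wmcb bxa tnx
Hunk 3: at line 9 remove [wmcb,bxa] add [tmg,syawv,yoktc] -> 13 lines: gplkj drjfp gmkvx bnqd tww sgsbe zfv itr gzxk tmg syawv yoktc tnx
Final line count: 13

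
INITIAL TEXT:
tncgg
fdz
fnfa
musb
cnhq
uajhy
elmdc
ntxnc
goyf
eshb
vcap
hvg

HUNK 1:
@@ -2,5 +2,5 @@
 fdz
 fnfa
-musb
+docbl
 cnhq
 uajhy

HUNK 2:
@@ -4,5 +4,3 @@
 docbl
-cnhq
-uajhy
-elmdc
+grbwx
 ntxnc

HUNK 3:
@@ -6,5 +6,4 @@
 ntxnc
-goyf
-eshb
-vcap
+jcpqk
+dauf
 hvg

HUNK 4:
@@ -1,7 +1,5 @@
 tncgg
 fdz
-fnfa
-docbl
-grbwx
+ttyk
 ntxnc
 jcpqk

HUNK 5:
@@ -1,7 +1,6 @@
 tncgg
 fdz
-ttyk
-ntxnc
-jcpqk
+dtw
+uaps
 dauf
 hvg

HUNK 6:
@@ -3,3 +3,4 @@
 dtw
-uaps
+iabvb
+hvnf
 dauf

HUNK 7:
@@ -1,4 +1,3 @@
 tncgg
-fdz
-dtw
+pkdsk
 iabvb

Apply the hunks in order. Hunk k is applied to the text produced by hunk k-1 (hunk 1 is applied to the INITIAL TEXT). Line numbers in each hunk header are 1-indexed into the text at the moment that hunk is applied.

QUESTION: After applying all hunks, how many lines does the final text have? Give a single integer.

Hunk 1: at line 2 remove [musb] add [docbl] -> 12 lines: tncgg fdz fnfa docbl cnhq uajhy elmdc ntxnc goyf eshb vcap hvg
Hunk 2: at line 4 remove [cnhq,uajhy,elmdc] add [grbwx] -> 10 lines: tncgg fdz fnfa docbl grbwx ntxnc goyf eshb vcap hvg
Hunk 3: at line 6 remove [goyf,eshb,vcap] add [jcpqk,dauf] -> 9 lines: tncgg fdz fnfa docbl grbwx ntxnc jcpqk dauf hvg
Hunk 4: at line 1 remove [fnfa,docbl,grbwx] add [ttyk] -> 7 lines: tncgg fdz ttyk ntxnc jcpqk dauf hvg
Hunk 5: at line 1 remove [ttyk,ntxnc,jcpqk] add [dtw,uaps] -> 6 lines: tncgg fdz dtw uaps dauf hvg
Hunk 6: at line 3 remove [uaps] add [iabvb,hvnf] -> 7 lines: tncgg fdz dtw iabvb hvnf dauf hvg
Hunk 7: at line 1 remove [fdz,dtw] add [pkdsk] -> 6 lines: tncgg pkdsk iabvb hvnf dauf hvg
Final line count: 6

Answer: 6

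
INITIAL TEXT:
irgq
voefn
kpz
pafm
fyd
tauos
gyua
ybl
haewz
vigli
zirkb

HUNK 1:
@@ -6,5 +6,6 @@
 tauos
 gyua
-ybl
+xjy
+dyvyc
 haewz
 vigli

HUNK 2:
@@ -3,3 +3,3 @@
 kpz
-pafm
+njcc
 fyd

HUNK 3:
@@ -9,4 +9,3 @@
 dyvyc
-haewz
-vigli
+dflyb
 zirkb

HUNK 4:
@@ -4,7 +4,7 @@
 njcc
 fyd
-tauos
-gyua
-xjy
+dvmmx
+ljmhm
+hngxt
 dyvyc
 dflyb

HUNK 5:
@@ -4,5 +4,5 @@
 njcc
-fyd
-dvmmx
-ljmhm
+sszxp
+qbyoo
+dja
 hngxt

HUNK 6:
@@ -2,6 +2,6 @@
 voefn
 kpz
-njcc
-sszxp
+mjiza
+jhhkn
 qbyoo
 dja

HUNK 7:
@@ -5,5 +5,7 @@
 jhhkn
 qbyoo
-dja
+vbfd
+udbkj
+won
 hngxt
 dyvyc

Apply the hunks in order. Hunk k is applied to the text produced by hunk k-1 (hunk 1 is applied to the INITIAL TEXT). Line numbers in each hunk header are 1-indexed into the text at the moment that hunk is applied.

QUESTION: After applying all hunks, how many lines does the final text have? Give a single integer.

Hunk 1: at line 6 remove [ybl] add [xjy,dyvyc] -> 12 lines: irgq voefn kpz pafm fyd tauos gyua xjy dyvyc haewz vigli zirkb
Hunk 2: at line 3 remove [pafm] add [njcc] -> 12 lines: irgq voefn kpz njcc fyd tauos gyua xjy dyvyc haewz vigli zirkb
Hunk 3: at line 9 remove [haewz,vigli] add [dflyb] -> 11 lines: irgq voefn kpz njcc fyd tauos gyua xjy dyvyc dflyb zirkb
Hunk 4: at line 4 remove [tauos,gyua,xjy] add [dvmmx,ljmhm,hngxt] -> 11 lines: irgq voefn kpz njcc fyd dvmmx ljmhm hngxt dyvyc dflyb zirkb
Hunk 5: at line 4 remove [fyd,dvmmx,ljmhm] add [sszxp,qbyoo,dja] -> 11 lines: irgq voefn kpz njcc sszxp qbyoo dja hngxt dyvyc dflyb zirkb
Hunk 6: at line 2 remove [njcc,sszxp] add [mjiza,jhhkn] -> 11 lines: irgq voefn kpz mjiza jhhkn qbyoo dja hngxt dyvyc dflyb zirkb
Hunk 7: at line 5 remove [dja] add [vbfd,udbkj,won] -> 13 lines: irgq voefn kpz mjiza jhhkn qbyoo vbfd udbkj won hngxt dyvyc dflyb zirkb
Final line count: 13

Answer: 13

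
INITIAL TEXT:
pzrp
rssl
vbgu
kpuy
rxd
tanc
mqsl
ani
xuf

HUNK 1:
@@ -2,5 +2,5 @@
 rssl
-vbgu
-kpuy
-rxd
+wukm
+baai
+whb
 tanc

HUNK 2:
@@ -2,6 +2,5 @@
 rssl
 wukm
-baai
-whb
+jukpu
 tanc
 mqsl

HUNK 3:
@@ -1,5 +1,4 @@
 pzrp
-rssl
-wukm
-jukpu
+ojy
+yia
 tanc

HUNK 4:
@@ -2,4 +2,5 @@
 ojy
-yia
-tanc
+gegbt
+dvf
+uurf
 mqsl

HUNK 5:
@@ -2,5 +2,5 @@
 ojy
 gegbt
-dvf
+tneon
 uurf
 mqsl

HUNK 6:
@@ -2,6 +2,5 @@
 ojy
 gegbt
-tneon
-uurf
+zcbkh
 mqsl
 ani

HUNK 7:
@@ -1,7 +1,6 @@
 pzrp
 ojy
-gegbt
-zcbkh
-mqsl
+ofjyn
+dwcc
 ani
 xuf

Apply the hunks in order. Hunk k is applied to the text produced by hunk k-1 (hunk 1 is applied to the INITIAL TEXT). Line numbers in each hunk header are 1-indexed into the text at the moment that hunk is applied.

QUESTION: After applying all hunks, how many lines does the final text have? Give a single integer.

Answer: 6

Derivation:
Hunk 1: at line 2 remove [vbgu,kpuy,rxd] add [wukm,baai,whb] -> 9 lines: pzrp rssl wukm baai whb tanc mqsl ani xuf
Hunk 2: at line 2 remove [baai,whb] add [jukpu] -> 8 lines: pzrp rssl wukm jukpu tanc mqsl ani xuf
Hunk 3: at line 1 remove [rssl,wukm,jukpu] add [ojy,yia] -> 7 lines: pzrp ojy yia tanc mqsl ani xuf
Hunk 4: at line 2 remove [yia,tanc] add [gegbt,dvf,uurf] -> 8 lines: pzrp ojy gegbt dvf uurf mqsl ani xuf
Hunk 5: at line 2 remove [dvf] add [tneon] -> 8 lines: pzrp ojy gegbt tneon uurf mqsl ani xuf
Hunk 6: at line 2 remove [tneon,uurf] add [zcbkh] -> 7 lines: pzrp ojy gegbt zcbkh mqsl ani xuf
Hunk 7: at line 1 remove [gegbt,zcbkh,mqsl] add [ofjyn,dwcc] -> 6 lines: pzrp ojy ofjyn dwcc ani xuf
Final line count: 6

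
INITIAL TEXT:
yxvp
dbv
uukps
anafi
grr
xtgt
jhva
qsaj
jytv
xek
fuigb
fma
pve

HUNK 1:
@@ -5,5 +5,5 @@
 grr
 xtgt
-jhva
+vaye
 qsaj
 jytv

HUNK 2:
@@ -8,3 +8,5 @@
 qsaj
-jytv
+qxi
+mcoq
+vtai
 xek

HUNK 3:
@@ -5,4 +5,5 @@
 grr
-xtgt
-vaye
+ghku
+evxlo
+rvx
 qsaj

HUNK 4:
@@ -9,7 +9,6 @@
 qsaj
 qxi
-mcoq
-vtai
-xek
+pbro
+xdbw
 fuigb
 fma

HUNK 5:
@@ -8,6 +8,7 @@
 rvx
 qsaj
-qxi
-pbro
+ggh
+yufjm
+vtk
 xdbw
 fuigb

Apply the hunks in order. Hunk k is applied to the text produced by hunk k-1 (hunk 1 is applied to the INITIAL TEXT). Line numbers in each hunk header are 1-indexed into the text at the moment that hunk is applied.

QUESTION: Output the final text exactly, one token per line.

Answer: yxvp
dbv
uukps
anafi
grr
ghku
evxlo
rvx
qsaj
ggh
yufjm
vtk
xdbw
fuigb
fma
pve

Derivation:
Hunk 1: at line 5 remove [jhva] add [vaye] -> 13 lines: yxvp dbv uukps anafi grr xtgt vaye qsaj jytv xek fuigb fma pve
Hunk 2: at line 8 remove [jytv] add [qxi,mcoq,vtai] -> 15 lines: yxvp dbv uukps anafi grr xtgt vaye qsaj qxi mcoq vtai xek fuigb fma pve
Hunk 3: at line 5 remove [xtgt,vaye] add [ghku,evxlo,rvx] -> 16 lines: yxvp dbv uukps anafi grr ghku evxlo rvx qsaj qxi mcoq vtai xek fuigb fma pve
Hunk 4: at line 9 remove [mcoq,vtai,xek] add [pbro,xdbw] -> 15 lines: yxvp dbv uukps anafi grr ghku evxlo rvx qsaj qxi pbro xdbw fuigb fma pve
Hunk 5: at line 8 remove [qxi,pbro] add [ggh,yufjm,vtk] -> 16 lines: yxvp dbv uukps anafi grr ghku evxlo rvx qsaj ggh yufjm vtk xdbw fuigb fma pve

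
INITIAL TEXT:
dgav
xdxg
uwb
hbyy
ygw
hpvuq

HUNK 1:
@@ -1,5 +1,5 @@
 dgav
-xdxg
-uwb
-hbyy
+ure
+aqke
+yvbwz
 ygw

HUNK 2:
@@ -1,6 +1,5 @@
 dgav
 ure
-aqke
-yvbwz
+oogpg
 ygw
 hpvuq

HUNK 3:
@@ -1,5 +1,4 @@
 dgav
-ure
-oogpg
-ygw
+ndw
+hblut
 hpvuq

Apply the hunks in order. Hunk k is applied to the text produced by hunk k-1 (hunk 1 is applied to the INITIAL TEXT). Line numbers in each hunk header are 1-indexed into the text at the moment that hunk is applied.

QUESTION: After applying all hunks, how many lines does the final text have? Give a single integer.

Hunk 1: at line 1 remove [xdxg,uwb,hbyy] add [ure,aqke,yvbwz] -> 6 lines: dgav ure aqke yvbwz ygw hpvuq
Hunk 2: at line 1 remove [aqke,yvbwz] add [oogpg] -> 5 lines: dgav ure oogpg ygw hpvuq
Hunk 3: at line 1 remove [ure,oogpg,ygw] add [ndw,hblut] -> 4 lines: dgav ndw hblut hpvuq
Final line count: 4

Answer: 4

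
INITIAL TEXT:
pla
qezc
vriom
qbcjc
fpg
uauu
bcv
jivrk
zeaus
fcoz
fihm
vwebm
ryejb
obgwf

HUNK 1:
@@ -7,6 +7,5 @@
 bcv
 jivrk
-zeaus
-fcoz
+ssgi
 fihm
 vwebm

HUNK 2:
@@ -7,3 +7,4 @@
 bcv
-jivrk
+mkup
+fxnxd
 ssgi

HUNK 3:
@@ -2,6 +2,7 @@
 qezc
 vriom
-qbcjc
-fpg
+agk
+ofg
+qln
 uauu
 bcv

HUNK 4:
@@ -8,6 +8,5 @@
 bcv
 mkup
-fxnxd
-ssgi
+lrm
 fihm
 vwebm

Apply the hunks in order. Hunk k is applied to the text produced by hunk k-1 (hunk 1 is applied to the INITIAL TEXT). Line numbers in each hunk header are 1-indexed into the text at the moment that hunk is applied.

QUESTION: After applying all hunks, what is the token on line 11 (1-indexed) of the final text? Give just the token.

Answer: fihm

Derivation:
Hunk 1: at line 7 remove [zeaus,fcoz] add [ssgi] -> 13 lines: pla qezc vriom qbcjc fpg uauu bcv jivrk ssgi fihm vwebm ryejb obgwf
Hunk 2: at line 7 remove [jivrk] add [mkup,fxnxd] -> 14 lines: pla qezc vriom qbcjc fpg uauu bcv mkup fxnxd ssgi fihm vwebm ryejb obgwf
Hunk 3: at line 2 remove [qbcjc,fpg] add [agk,ofg,qln] -> 15 lines: pla qezc vriom agk ofg qln uauu bcv mkup fxnxd ssgi fihm vwebm ryejb obgwf
Hunk 4: at line 8 remove [fxnxd,ssgi] add [lrm] -> 14 lines: pla qezc vriom agk ofg qln uauu bcv mkup lrm fihm vwebm ryejb obgwf
Final line 11: fihm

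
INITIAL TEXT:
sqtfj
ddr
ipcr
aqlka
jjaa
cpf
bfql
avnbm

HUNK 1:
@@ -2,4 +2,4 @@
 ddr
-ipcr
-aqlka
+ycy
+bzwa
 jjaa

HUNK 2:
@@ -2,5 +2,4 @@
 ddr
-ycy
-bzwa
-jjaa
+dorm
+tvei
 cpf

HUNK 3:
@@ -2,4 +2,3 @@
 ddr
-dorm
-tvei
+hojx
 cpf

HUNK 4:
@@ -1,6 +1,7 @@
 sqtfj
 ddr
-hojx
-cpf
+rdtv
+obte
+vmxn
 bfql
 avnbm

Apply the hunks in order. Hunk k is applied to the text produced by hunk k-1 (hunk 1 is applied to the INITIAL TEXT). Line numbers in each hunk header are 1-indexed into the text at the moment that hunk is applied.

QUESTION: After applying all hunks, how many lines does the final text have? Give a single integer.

Hunk 1: at line 2 remove [ipcr,aqlka] add [ycy,bzwa] -> 8 lines: sqtfj ddr ycy bzwa jjaa cpf bfql avnbm
Hunk 2: at line 2 remove [ycy,bzwa,jjaa] add [dorm,tvei] -> 7 lines: sqtfj ddr dorm tvei cpf bfql avnbm
Hunk 3: at line 2 remove [dorm,tvei] add [hojx] -> 6 lines: sqtfj ddr hojx cpf bfql avnbm
Hunk 4: at line 1 remove [hojx,cpf] add [rdtv,obte,vmxn] -> 7 lines: sqtfj ddr rdtv obte vmxn bfql avnbm
Final line count: 7

Answer: 7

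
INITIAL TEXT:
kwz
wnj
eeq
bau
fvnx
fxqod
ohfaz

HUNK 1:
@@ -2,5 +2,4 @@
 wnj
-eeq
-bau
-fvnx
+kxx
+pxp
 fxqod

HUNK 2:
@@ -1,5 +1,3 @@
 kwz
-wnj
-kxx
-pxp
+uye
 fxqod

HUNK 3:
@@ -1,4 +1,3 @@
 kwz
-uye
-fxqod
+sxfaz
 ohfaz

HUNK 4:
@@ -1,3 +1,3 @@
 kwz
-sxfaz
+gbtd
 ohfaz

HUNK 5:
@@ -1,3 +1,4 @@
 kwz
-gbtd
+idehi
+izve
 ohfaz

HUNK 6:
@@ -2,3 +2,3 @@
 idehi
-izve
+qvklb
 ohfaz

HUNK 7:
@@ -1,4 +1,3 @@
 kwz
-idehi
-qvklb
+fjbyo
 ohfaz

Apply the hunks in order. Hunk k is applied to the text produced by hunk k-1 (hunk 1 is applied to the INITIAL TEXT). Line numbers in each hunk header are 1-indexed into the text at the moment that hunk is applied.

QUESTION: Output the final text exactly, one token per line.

Answer: kwz
fjbyo
ohfaz

Derivation:
Hunk 1: at line 2 remove [eeq,bau,fvnx] add [kxx,pxp] -> 6 lines: kwz wnj kxx pxp fxqod ohfaz
Hunk 2: at line 1 remove [wnj,kxx,pxp] add [uye] -> 4 lines: kwz uye fxqod ohfaz
Hunk 3: at line 1 remove [uye,fxqod] add [sxfaz] -> 3 lines: kwz sxfaz ohfaz
Hunk 4: at line 1 remove [sxfaz] add [gbtd] -> 3 lines: kwz gbtd ohfaz
Hunk 5: at line 1 remove [gbtd] add [idehi,izve] -> 4 lines: kwz idehi izve ohfaz
Hunk 6: at line 2 remove [izve] add [qvklb] -> 4 lines: kwz idehi qvklb ohfaz
Hunk 7: at line 1 remove [idehi,qvklb] add [fjbyo] -> 3 lines: kwz fjbyo ohfaz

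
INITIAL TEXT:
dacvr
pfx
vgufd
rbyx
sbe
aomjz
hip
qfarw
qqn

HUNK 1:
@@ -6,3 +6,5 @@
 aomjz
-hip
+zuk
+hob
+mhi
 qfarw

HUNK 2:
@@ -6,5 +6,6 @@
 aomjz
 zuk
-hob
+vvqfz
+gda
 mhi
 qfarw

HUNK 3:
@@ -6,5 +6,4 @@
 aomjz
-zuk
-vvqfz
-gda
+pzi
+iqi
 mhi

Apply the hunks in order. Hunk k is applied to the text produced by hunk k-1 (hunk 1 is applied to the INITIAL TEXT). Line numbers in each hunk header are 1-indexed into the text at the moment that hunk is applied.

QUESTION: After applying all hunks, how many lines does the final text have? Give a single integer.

Answer: 11

Derivation:
Hunk 1: at line 6 remove [hip] add [zuk,hob,mhi] -> 11 lines: dacvr pfx vgufd rbyx sbe aomjz zuk hob mhi qfarw qqn
Hunk 2: at line 6 remove [hob] add [vvqfz,gda] -> 12 lines: dacvr pfx vgufd rbyx sbe aomjz zuk vvqfz gda mhi qfarw qqn
Hunk 3: at line 6 remove [zuk,vvqfz,gda] add [pzi,iqi] -> 11 lines: dacvr pfx vgufd rbyx sbe aomjz pzi iqi mhi qfarw qqn
Final line count: 11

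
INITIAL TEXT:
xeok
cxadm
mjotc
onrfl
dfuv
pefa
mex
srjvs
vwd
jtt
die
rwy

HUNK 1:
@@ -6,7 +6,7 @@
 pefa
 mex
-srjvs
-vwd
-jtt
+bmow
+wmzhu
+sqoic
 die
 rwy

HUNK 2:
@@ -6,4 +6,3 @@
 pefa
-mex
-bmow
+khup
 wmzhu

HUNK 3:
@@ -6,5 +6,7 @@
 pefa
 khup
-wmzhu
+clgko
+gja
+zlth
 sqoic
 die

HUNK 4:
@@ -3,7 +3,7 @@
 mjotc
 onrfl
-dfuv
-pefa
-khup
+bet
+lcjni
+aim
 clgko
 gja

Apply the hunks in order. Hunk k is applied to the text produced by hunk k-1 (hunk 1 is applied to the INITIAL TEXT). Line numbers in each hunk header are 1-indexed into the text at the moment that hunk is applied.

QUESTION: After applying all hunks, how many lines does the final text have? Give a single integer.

Hunk 1: at line 6 remove [srjvs,vwd,jtt] add [bmow,wmzhu,sqoic] -> 12 lines: xeok cxadm mjotc onrfl dfuv pefa mex bmow wmzhu sqoic die rwy
Hunk 2: at line 6 remove [mex,bmow] add [khup] -> 11 lines: xeok cxadm mjotc onrfl dfuv pefa khup wmzhu sqoic die rwy
Hunk 3: at line 6 remove [wmzhu] add [clgko,gja,zlth] -> 13 lines: xeok cxadm mjotc onrfl dfuv pefa khup clgko gja zlth sqoic die rwy
Hunk 4: at line 3 remove [dfuv,pefa,khup] add [bet,lcjni,aim] -> 13 lines: xeok cxadm mjotc onrfl bet lcjni aim clgko gja zlth sqoic die rwy
Final line count: 13

Answer: 13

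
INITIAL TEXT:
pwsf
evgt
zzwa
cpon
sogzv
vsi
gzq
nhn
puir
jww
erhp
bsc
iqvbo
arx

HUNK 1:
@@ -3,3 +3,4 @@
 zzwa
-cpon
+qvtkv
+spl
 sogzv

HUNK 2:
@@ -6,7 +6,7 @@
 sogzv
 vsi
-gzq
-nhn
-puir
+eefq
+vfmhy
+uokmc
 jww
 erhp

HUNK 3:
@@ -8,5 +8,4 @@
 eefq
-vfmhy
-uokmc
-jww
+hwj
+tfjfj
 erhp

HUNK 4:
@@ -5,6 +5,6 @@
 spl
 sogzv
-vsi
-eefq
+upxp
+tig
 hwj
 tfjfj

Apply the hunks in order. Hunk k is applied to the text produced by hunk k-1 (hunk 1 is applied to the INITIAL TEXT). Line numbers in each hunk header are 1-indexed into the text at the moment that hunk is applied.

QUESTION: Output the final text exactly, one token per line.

Hunk 1: at line 3 remove [cpon] add [qvtkv,spl] -> 15 lines: pwsf evgt zzwa qvtkv spl sogzv vsi gzq nhn puir jww erhp bsc iqvbo arx
Hunk 2: at line 6 remove [gzq,nhn,puir] add [eefq,vfmhy,uokmc] -> 15 lines: pwsf evgt zzwa qvtkv spl sogzv vsi eefq vfmhy uokmc jww erhp bsc iqvbo arx
Hunk 3: at line 8 remove [vfmhy,uokmc,jww] add [hwj,tfjfj] -> 14 lines: pwsf evgt zzwa qvtkv spl sogzv vsi eefq hwj tfjfj erhp bsc iqvbo arx
Hunk 4: at line 5 remove [vsi,eefq] add [upxp,tig] -> 14 lines: pwsf evgt zzwa qvtkv spl sogzv upxp tig hwj tfjfj erhp bsc iqvbo arx

Answer: pwsf
evgt
zzwa
qvtkv
spl
sogzv
upxp
tig
hwj
tfjfj
erhp
bsc
iqvbo
arx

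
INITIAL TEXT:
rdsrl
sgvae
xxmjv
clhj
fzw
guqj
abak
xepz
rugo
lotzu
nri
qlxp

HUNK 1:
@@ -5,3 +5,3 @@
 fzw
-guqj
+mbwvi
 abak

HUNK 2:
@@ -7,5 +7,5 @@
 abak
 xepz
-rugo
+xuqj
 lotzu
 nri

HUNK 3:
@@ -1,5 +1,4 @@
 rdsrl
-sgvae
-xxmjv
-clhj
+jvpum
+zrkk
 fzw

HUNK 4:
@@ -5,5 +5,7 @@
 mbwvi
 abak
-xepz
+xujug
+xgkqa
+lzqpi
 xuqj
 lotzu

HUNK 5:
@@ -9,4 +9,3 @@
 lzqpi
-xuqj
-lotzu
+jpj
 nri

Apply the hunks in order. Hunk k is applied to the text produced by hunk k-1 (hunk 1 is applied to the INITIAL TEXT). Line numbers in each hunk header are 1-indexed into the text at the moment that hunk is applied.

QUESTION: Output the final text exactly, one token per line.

Hunk 1: at line 5 remove [guqj] add [mbwvi] -> 12 lines: rdsrl sgvae xxmjv clhj fzw mbwvi abak xepz rugo lotzu nri qlxp
Hunk 2: at line 7 remove [rugo] add [xuqj] -> 12 lines: rdsrl sgvae xxmjv clhj fzw mbwvi abak xepz xuqj lotzu nri qlxp
Hunk 3: at line 1 remove [sgvae,xxmjv,clhj] add [jvpum,zrkk] -> 11 lines: rdsrl jvpum zrkk fzw mbwvi abak xepz xuqj lotzu nri qlxp
Hunk 4: at line 5 remove [xepz] add [xujug,xgkqa,lzqpi] -> 13 lines: rdsrl jvpum zrkk fzw mbwvi abak xujug xgkqa lzqpi xuqj lotzu nri qlxp
Hunk 5: at line 9 remove [xuqj,lotzu] add [jpj] -> 12 lines: rdsrl jvpum zrkk fzw mbwvi abak xujug xgkqa lzqpi jpj nri qlxp

Answer: rdsrl
jvpum
zrkk
fzw
mbwvi
abak
xujug
xgkqa
lzqpi
jpj
nri
qlxp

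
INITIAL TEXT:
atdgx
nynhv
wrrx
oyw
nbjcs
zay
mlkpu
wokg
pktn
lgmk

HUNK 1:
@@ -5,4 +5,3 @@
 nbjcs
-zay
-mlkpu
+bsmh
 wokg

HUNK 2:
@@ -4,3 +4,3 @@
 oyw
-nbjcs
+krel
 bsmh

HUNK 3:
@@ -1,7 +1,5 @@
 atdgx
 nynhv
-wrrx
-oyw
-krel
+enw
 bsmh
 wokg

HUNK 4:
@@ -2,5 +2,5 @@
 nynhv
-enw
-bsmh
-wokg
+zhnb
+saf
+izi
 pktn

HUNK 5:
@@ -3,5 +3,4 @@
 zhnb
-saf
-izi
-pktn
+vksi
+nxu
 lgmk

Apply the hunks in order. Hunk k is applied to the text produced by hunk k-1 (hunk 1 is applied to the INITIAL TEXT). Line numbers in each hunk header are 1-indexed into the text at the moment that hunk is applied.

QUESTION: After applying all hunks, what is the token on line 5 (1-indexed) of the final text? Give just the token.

Hunk 1: at line 5 remove [zay,mlkpu] add [bsmh] -> 9 lines: atdgx nynhv wrrx oyw nbjcs bsmh wokg pktn lgmk
Hunk 2: at line 4 remove [nbjcs] add [krel] -> 9 lines: atdgx nynhv wrrx oyw krel bsmh wokg pktn lgmk
Hunk 3: at line 1 remove [wrrx,oyw,krel] add [enw] -> 7 lines: atdgx nynhv enw bsmh wokg pktn lgmk
Hunk 4: at line 2 remove [enw,bsmh,wokg] add [zhnb,saf,izi] -> 7 lines: atdgx nynhv zhnb saf izi pktn lgmk
Hunk 5: at line 3 remove [saf,izi,pktn] add [vksi,nxu] -> 6 lines: atdgx nynhv zhnb vksi nxu lgmk
Final line 5: nxu

Answer: nxu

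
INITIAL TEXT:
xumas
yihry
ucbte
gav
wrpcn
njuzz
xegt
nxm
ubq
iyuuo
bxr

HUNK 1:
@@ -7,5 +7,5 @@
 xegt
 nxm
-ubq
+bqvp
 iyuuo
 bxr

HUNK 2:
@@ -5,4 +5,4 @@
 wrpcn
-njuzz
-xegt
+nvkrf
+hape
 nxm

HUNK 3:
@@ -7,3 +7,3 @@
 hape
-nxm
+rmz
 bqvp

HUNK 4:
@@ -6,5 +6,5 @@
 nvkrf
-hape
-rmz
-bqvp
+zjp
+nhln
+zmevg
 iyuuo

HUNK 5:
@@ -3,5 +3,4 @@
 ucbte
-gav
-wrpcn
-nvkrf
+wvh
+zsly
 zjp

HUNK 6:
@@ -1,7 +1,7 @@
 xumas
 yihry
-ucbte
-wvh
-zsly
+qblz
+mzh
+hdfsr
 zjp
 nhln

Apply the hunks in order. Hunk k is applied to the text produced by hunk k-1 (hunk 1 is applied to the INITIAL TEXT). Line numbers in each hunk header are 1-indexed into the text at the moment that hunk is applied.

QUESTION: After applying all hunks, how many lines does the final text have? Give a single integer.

Hunk 1: at line 7 remove [ubq] add [bqvp] -> 11 lines: xumas yihry ucbte gav wrpcn njuzz xegt nxm bqvp iyuuo bxr
Hunk 2: at line 5 remove [njuzz,xegt] add [nvkrf,hape] -> 11 lines: xumas yihry ucbte gav wrpcn nvkrf hape nxm bqvp iyuuo bxr
Hunk 3: at line 7 remove [nxm] add [rmz] -> 11 lines: xumas yihry ucbte gav wrpcn nvkrf hape rmz bqvp iyuuo bxr
Hunk 4: at line 6 remove [hape,rmz,bqvp] add [zjp,nhln,zmevg] -> 11 lines: xumas yihry ucbte gav wrpcn nvkrf zjp nhln zmevg iyuuo bxr
Hunk 5: at line 3 remove [gav,wrpcn,nvkrf] add [wvh,zsly] -> 10 lines: xumas yihry ucbte wvh zsly zjp nhln zmevg iyuuo bxr
Hunk 6: at line 1 remove [ucbte,wvh,zsly] add [qblz,mzh,hdfsr] -> 10 lines: xumas yihry qblz mzh hdfsr zjp nhln zmevg iyuuo bxr
Final line count: 10

Answer: 10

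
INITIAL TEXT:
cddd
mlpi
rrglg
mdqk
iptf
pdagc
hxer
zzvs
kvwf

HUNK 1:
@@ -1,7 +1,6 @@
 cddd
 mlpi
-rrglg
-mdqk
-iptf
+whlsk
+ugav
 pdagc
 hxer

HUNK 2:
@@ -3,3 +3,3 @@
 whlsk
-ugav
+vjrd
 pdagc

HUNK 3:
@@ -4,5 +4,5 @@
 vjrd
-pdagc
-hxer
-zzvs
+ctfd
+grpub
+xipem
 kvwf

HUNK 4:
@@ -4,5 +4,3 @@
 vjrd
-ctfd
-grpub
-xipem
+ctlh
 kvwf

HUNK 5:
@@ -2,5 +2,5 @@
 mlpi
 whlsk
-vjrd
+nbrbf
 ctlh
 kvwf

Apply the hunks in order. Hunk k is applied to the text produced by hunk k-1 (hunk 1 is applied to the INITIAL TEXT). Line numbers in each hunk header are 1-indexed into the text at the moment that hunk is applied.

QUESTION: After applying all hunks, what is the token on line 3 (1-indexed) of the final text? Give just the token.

Answer: whlsk

Derivation:
Hunk 1: at line 1 remove [rrglg,mdqk,iptf] add [whlsk,ugav] -> 8 lines: cddd mlpi whlsk ugav pdagc hxer zzvs kvwf
Hunk 2: at line 3 remove [ugav] add [vjrd] -> 8 lines: cddd mlpi whlsk vjrd pdagc hxer zzvs kvwf
Hunk 3: at line 4 remove [pdagc,hxer,zzvs] add [ctfd,grpub,xipem] -> 8 lines: cddd mlpi whlsk vjrd ctfd grpub xipem kvwf
Hunk 4: at line 4 remove [ctfd,grpub,xipem] add [ctlh] -> 6 lines: cddd mlpi whlsk vjrd ctlh kvwf
Hunk 5: at line 2 remove [vjrd] add [nbrbf] -> 6 lines: cddd mlpi whlsk nbrbf ctlh kvwf
Final line 3: whlsk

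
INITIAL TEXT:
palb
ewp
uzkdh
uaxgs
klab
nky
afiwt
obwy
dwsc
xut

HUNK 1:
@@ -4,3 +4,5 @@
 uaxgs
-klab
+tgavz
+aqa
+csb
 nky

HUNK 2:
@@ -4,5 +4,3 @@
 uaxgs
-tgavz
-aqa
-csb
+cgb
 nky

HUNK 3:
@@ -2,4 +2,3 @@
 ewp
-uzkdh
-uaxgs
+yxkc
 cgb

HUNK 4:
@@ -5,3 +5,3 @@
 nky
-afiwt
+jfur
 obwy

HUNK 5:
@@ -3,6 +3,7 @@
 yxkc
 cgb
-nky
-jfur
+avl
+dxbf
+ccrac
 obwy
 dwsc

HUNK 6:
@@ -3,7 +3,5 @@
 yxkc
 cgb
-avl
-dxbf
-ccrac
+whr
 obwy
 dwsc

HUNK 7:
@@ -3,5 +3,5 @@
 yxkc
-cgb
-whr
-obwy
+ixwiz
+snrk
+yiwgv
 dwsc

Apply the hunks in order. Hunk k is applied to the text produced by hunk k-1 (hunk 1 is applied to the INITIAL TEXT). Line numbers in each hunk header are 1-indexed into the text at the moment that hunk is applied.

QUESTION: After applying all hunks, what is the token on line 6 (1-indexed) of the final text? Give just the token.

Answer: yiwgv

Derivation:
Hunk 1: at line 4 remove [klab] add [tgavz,aqa,csb] -> 12 lines: palb ewp uzkdh uaxgs tgavz aqa csb nky afiwt obwy dwsc xut
Hunk 2: at line 4 remove [tgavz,aqa,csb] add [cgb] -> 10 lines: palb ewp uzkdh uaxgs cgb nky afiwt obwy dwsc xut
Hunk 3: at line 2 remove [uzkdh,uaxgs] add [yxkc] -> 9 lines: palb ewp yxkc cgb nky afiwt obwy dwsc xut
Hunk 4: at line 5 remove [afiwt] add [jfur] -> 9 lines: palb ewp yxkc cgb nky jfur obwy dwsc xut
Hunk 5: at line 3 remove [nky,jfur] add [avl,dxbf,ccrac] -> 10 lines: palb ewp yxkc cgb avl dxbf ccrac obwy dwsc xut
Hunk 6: at line 3 remove [avl,dxbf,ccrac] add [whr] -> 8 lines: palb ewp yxkc cgb whr obwy dwsc xut
Hunk 7: at line 3 remove [cgb,whr,obwy] add [ixwiz,snrk,yiwgv] -> 8 lines: palb ewp yxkc ixwiz snrk yiwgv dwsc xut
Final line 6: yiwgv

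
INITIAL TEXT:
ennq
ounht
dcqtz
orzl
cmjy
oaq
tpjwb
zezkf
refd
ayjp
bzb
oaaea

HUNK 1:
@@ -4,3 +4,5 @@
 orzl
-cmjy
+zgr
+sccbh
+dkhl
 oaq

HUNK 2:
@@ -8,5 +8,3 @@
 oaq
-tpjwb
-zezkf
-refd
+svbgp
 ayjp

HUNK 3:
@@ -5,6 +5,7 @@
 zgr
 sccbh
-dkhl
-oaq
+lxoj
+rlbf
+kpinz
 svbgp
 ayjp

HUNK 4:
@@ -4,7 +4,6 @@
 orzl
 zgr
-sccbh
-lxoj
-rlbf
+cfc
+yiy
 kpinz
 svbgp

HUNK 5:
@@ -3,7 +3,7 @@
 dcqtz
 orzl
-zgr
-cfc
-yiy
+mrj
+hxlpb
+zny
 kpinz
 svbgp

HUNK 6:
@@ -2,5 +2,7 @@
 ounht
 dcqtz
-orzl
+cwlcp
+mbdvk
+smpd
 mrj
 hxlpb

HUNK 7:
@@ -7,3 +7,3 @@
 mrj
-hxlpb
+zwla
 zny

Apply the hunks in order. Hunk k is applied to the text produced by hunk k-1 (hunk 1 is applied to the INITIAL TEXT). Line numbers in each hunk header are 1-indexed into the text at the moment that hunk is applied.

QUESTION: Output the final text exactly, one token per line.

Answer: ennq
ounht
dcqtz
cwlcp
mbdvk
smpd
mrj
zwla
zny
kpinz
svbgp
ayjp
bzb
oaaea

Derivation:
Hunk 1: at line 4 remove [cmjy] add [zgr,sccbh,dkhl] -> 14 lines: ennq ounht dcqtz orzl zgr sccbh dkhl oaq tpjwb zezkf refd ayjp bzb oaaea
Hunk 2: at line 8 remove [tpjwb,zezkf,refd] add [svbgp] -> 12 lines: ennq ounht dcqtz orzl zgr sccbh dkhl oaq svbgp ayjp bzb oaaea
Hunk 3: at line 5 remove [dkhl,oaq] add [lxoj,rlbf,kpinz] -> 13 lines: ennq ounht dcqtz orzl zgr sccbh lxoj rlbf kpinz svbgp ayjp bzb oaaea
Hunk 4: at line 4 remove [sccbh,lxoj,rlbf] add [cfc,yiy] -> 12 lines: ennq ounht dcqtz orzl zgr cfc yiy kpinz svbgp ayjp bzb oaaea
Hunk 5: at line 3 remove [zgr,cfc,yiy] add [mrj,hxlpb,zny] -> 12 lines: ennq ounht dcqtz orzl mrj hxlpb zny kpinz svbgp ayjp bzb oaaea
Hunk 6: at line 2 remove [orzl] add [cwlcp,mbdvk,smpd] -> 14 lines: ennq ounht dcqtz cwlcp mbdvk smpd mrj hxlpb zny kpinz svbgp ayjp bzb oaaea
Hunk 7: at line 7 remove [hxlpb] add [zwla] -> 14 lines: ennq ounht dcqtz cwlcp mbdvk smpd mrj zwla zny kpinz svbgp ayjp bzb oaaea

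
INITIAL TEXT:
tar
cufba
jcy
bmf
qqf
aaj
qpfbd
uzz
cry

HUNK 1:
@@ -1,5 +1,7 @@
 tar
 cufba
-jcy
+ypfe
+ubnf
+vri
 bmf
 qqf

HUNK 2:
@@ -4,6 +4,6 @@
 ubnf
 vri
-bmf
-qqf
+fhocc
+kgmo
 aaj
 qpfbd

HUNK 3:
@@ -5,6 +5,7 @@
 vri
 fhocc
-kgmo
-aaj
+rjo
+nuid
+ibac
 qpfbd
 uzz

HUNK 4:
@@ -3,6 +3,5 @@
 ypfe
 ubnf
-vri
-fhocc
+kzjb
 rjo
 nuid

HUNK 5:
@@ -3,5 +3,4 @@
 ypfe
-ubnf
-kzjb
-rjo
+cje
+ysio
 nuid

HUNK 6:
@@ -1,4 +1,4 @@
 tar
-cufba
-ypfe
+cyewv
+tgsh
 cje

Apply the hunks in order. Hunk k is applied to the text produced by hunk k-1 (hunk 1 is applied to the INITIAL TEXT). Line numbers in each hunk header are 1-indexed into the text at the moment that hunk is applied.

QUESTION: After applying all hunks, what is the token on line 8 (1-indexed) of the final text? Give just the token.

Hunk 1: at line 1 remove [jcy] add [ypfe,ubnf,vri] -> 11 lines: tar cufba ypfe ubnf vri bmf qqf aaj qpfbd uzz cry
Hunk 2: at line 4 remove [bmf,qqf] add [fhocc,kgmo] -> 11 lines: tar cufba ypfe ubnf vri fhocc kgmo aaj qpfbd uzz cry
Hunk 3: at line 5 remove [kgmo,aaj] add [rjo,nuid,ibac] -> 12 lines: tar cufba ypfe ubnf vri fhocc rjo nuid ibac qpfbd uzz cry
Hunk 4: at line 3 remove [vri,fhocc] add [kzjb] -> 11 lines: tar cufba ypfe ubnf kzjb rjo nuid ibac qpfbd uzz cry
Hunk 5: at line 3 remove [ubnf,kzjb,rjo] add [cje,ysio] -> 10 lines: tar cufba ypfe cje ysio nuid ibac qpfbd uzz cry
Hunk 6: at line 1 remove [cufba,ypfe] add [cyewv,tgsh] -> 10 lines: tar cyewv tgsh cje ysio nuid ibac qpfbd uzz cry
Final line 8: qpfbd

Answer: qpfbd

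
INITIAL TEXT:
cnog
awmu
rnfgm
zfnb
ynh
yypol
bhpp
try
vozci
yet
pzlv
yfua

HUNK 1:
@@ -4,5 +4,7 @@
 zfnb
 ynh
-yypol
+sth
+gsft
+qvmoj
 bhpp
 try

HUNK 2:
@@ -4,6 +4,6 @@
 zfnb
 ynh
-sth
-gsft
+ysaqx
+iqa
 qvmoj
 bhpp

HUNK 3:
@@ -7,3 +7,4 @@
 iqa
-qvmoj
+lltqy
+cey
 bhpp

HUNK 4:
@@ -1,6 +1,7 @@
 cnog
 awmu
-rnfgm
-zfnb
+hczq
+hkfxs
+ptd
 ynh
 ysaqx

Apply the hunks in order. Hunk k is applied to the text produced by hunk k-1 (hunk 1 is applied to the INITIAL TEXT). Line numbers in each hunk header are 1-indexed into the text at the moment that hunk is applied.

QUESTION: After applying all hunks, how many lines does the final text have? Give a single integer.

Answer: 16

Derivation:
Hunk 1: at line 4 remove [yypol] add [sth,gsft,qvmoj] -> 14 lines: cnog awmu rnfgm zfnb ynh sth gsft qvmoj bhpp try vozci yet pzlv yfua
Hunk 2: at line 4 remove [sth,gsft] add [ysaqx,iqa] -> 14 lines: cnog awmu rnfgm zfnb ynh ysaqx iqa qvmoj bhpp try vozci yet pzlv yfua
Hunk 3: at line 7 remove [qvmoj] add [lltqy,cey] -> 15 lines: cnog awmu rnfgm zfnb ynh ysaqx iqa lltqy cey bhpp try vozci yet pzlv yfua
Hunk 4: at line 1 remove [rnfgm,zfnb] add [hczq,hkfxs,ptd] -> 16 lines: cnog awmu hczq hkfxs ptd ynh ysaqx iqa lltqy cey bhpp try vozci yet pzlv yfua
Final line count: 16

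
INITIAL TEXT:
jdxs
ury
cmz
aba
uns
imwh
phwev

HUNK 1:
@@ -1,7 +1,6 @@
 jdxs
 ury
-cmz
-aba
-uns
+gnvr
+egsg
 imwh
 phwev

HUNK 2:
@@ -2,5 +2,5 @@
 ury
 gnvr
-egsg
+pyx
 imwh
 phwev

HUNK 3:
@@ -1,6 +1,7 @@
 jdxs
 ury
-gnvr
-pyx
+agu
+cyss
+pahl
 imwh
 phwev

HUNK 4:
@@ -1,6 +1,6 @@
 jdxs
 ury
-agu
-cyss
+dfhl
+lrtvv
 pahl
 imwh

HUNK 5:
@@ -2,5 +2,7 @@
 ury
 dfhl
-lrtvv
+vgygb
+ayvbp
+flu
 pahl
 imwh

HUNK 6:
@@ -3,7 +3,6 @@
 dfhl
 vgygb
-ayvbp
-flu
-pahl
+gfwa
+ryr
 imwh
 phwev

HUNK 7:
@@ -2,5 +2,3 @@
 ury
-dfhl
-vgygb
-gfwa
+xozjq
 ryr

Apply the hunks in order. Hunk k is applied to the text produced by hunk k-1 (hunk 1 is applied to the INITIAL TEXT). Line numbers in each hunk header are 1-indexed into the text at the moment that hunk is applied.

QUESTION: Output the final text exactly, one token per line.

Hunk 1: at line 1 remove [cmz,aba,uns] add [gnvr,egsg] -> 6 lines: jdxs ury gnvr egsg imwh phwev
Hunk 2: at line 2 remove [egsg] add [pyx] -> 6 lines: jdxs ury gnvr pyx imwh phwev
Hunk 3: at line 1 remove [gnvr,pyx] add [agu,cyss,pahl] -> 7 lines: jdxs ury agu cyss pahl imwh phwev
Hunk 4: at line 1 remove [agu,cyss] add [dfhl,lrtvv] -> 7 lines: jdxs ury dfhl lrtvv pahl imwh phwev
Hunk 5: at line 2 remove [lrtvv] add [vgygb,ayvbp,flu] -> 9 lines: jdxs ury dfhl vgygb ayvbp flu pahl imwh phwev
Hunk 6: at line 3 remove [ayvbp,flu,pahl] add [gfwa,ryr] -> 8 lines: jdxs ury dfhl vgygb gfwa ryr imwh phwev
Hunk 7: at line 2 remove [dfhl,vgygb,gfwa] add [xozjq] -> 6 lines: jdxs ury xozjq ryr imwh phwev

Answer: jdxs
ury
xozjq
ryr
imwh
phwev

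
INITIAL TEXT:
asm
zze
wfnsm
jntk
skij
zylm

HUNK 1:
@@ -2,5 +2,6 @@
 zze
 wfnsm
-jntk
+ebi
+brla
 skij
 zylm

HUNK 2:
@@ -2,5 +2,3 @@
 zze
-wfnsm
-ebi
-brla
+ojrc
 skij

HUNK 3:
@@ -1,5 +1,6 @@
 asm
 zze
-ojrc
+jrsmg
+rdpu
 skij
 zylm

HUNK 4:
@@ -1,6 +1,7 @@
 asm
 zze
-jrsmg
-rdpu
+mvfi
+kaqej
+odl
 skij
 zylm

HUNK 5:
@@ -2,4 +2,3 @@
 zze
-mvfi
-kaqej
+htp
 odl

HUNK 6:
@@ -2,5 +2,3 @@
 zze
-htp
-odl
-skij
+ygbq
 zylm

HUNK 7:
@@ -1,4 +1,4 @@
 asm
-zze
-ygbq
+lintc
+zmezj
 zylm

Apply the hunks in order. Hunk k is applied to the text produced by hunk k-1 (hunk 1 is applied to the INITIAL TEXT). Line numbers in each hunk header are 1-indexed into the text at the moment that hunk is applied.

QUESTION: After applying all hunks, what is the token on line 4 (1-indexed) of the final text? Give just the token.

Answer: zylm

Derivation:
Hunk 1: at line 2 remove [jntk] add [ebi,brla] -> 7 lines: asm zze wfnsm ebi brla skij zylm
Hunk 2: at line 2 remove [wfnsm,ebi,brla] add [ojrc] -> 5 lines: asm zze ojrc skij zylm
Hunk 3: at line 1 remove [ojrc] add [jrsmg,rdpu] -> 6 lines: asm zze jrsmg rdpu skij zylm
Hunk 4: at line 1 remove [jrsmg,rdpu] add [mvfi,kaqej,odl] -> 7 lines: asm zze mvfi kaqej odl skij zylm
Hunk 5: at line 2 remove [mvfi,kaqej] add [htp] -> 6 lines: asm zze htp odl skij zylm
Hunk 6: at line 2 remove [htp,odl,skij] add [ygbq] -> 4 lines: asm zze ygbq zylm
Hunk 7: at line 1 remove [zze,ygbq] add [lintc,zmezj] -> 4 lines: asm lintc zmezj zylm
Final line 4: zylm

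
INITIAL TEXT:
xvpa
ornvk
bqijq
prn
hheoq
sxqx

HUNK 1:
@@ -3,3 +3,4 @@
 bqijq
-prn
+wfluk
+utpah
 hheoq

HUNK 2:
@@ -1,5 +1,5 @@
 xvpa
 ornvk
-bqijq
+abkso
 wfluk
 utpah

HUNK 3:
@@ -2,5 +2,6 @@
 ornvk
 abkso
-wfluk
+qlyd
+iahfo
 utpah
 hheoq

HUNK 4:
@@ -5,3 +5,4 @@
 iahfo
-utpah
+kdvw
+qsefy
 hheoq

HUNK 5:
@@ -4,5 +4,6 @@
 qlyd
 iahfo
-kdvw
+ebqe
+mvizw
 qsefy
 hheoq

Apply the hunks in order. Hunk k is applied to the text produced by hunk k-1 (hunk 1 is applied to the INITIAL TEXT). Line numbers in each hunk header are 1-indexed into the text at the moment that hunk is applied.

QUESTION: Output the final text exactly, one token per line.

Hunk 1: at line 3 remove [prn] add [wfluk,utpah] -> 7 lines: xvpa ornvk bqijq wfluk utpah hheoq sxqx
Hunk 2: at line 1 remove [bqijq] add [abkso] -> 7 lines: xvpa ornvk abkso wfluk utpah hheoq sxqx
Hunk 3: at line 2 remove [wfluk] add [qlyd,iahfo] -> 8 lines: xvpa ornvk abkso qlyd iahfo utpah hheoq sxqx
Hunk 4: at line 5 remove [utpah] add [kdvw,qsefy] -> 9 lines: xvpa ornvk abkso qlyd iahfo kdvw qsefy hheoq sxqx
Hunk 5: at line 4 remove [kdvw] add [ebqe,mvizw] -> 10 lines: xvpa ornvk abkso qlyd iahfo ebqe mvizw qsefy hheoq sxqx

Answer: xvpa
ornvk
abkso
qlyd
iahfo
ebqe
mvizw
qsefy
hheoq
sxqx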